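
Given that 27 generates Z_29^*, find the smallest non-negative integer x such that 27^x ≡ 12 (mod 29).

21

Successive powers of 27 modulo 29:
  27^0=1  27^1=27  27^2=4  27^3=21  27^4=16  27^5=26
  27^6=6  27^7=17  27^8=24  27^9=10  27^10=9  27^11=11
  27^12=7  27^13=15  27^14=28  27^15=2  27^16=25  27^17=8
  27^18=13  27^19=3  27^20=23  27^21=12
So 27^21 ≡ 12 (mod 29), giving x = 21.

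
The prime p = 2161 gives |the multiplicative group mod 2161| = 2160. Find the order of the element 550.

1080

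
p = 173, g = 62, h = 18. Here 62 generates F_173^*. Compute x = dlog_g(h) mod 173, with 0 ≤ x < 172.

69

Baby-step giant-step with m = ceil(sqrt(172)) = 14.
Baby table (62^j mod 173 for j=0..13):
  0:1  1:62  2:38  3:107  4:60  5:87  6:31  7:19
  8:140  9:30  10:130  11:102  12:96  13:70
Giant step factor: 62^(-14) ≡ 150 (mod 173).
Scan 18·150^i mod 173 for i = 0, 1, …:
  i=0: 18   i=1: 105   i=2: 7   i=3: 12
  i=4: 70
Match at i=4, j=13: x = 4·14 + 13 = 69.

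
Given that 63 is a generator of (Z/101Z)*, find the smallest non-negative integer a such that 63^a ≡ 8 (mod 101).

49

Baby-step giant-step with m = ceil(sqrt(100)) = 10.
Baby table (63^j mod 101 for j=0..9):
  0:1  1:63  2:30  3:72  4:92  5:39  6:33  7:59
  8:81  9:53
Giant step factor: 63^(-10) ≡ 17 (mod 101).
Scan 8·17^i mod 101 for i = 0, 1, …:
  i=0: 8   i=1: 35   i=2: 90   i=3: 15
  i=4: 53
Match at i=4, j=9: a = 4·10 + 9 = 49.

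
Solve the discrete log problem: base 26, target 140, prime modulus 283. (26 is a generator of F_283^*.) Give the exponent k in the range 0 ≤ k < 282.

185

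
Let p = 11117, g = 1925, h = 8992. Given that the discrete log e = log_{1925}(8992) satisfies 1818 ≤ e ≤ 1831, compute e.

Compute 1925^1818 mod 11117 = 5212, then multiply by 1925 repeatedly:
  1925^1818=5212  1925^1819=5566  1925^1820=8879  1925^1821=5246  1925^1822=4314
  1925^1823=51  1925^1824=9239  1925^1825=8992
Found 8992 at exponent 1825.

1825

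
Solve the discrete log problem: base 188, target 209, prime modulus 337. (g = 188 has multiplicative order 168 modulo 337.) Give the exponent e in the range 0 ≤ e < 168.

Baby-step giant-step with m = ceil(sqrt(168)) = 13.
Baby table (188^j mod 337 for j=0..12):
  0:1  1:188  2:296  3:43  4:333  5:259  6:164  7:165
  8:16  9:312  10:18  11:14  12:273
Giant step factor: 188^(-13) ≡ 91 (mod 337).
Scan 209·91^i mod 337 for i = 0, 1, …:
  i=0: 209   i=1: 147   i=2: 234   i=3: 63
  i=4: 4   i=5: 27   i=6: 98   i=7: 156
  i=8: 42   i=9: 115   i=10: 18
Match at i=10, j=10: e = 10·13 + 10 = 140.

140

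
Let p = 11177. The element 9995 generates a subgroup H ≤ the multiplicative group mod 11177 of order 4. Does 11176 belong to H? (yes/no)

yes

11176 ∈ ⟨9995⟩ iff 11176^4 ≡ 1 (mod 11177), since |⟨9995⟩| = 4.
11176^4 mod 11177 = 1.
Since 1 = 1, 11176 lies in the subgroup.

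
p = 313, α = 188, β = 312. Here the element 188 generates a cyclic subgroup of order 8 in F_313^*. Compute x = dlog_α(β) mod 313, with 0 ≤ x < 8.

4

Successive powers of 188 modulo 313:
  188^0=1  188^1=188  188^2=288  188^3=308  188^4=312
So 188^4 ≡ 312 (mod 313), giving x = 4.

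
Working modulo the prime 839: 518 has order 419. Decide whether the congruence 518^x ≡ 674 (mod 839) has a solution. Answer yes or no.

674 ∈ ⟨518⟩ iff 674^419 ≡ 1 (mod 839), since |⟨518⟩| = 419.
674^419 mod 839 = 1.
Since 1 = 1, 674 lies in the subgroup.

yes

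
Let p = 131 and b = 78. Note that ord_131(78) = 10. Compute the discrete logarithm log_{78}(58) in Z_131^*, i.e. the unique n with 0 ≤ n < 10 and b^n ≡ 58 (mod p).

2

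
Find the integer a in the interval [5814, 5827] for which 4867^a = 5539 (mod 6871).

5823

Compute 4867^5814 mod 6871 = 5272, then multiply by 4867 repeatedly:
  4867^5814=5272  4867^5815=2510  4867^5816=6403  4867^5817=3416  4867^5818=4723
  4867^5819=3346  4867^5820=712  4867^5821=2320  4867^5822=2387  4867^5823=5539
Found 5539 at exponent 5823.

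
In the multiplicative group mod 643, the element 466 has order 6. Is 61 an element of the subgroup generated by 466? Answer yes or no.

no

⟨466⟩ has order 6; its elements mod 643 are {1, 177, 178, 465, 466, 642}.
61 is not in this set.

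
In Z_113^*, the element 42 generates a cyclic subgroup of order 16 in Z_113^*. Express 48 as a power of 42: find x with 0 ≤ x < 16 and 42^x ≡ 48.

Successive powers of 42 modulo 113:
  42^0=1  42^1=42  42^2=69  42^3=73  42^4=15  42^5=65
  42^6=18  42^7=78  42^8=112  42^9=71  42^10=44  42^11=40
  42^12=98  42^13=48
So 42^13 ≡ 48 (mod 113), giving x = 13.

13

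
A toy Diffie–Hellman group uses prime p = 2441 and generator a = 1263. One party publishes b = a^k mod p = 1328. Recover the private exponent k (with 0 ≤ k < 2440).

43

Baby-step giant-step with m = ceil(sqrt(2440)) = 50.
Baby table (1263^j mod 2441 for j=0..49):
  0:1  1:1263  2:1196  3:2010  4:2431  5:2016  6:245  7:1869
  8:100  9:1809  10:2432  11:838  12:1441  13:1438  14:90  15:1384
  16:236  17:266  18:1541  19:806  20:81  21:2222  22:1677  23:1704
  24:1631  25:2190  26:317  27:47  28:777  29:69  30:1712  31:1971
  32:1994  33:1751  34:2408  35:2259  36:2029  37:2018  38:330  39:1820
  40:1679  41:1789  42:1582  43:1328  44:297  45:1638  46:1267  47:1366
  48:1912  49:707
Giant step factor: 1263^(-50) ≡ 2420 (mod 2441).
Scan 1328·2420^i mod 2441 for i = 0, 1, …:
  i=0: 1328
Match at i=0, j=43: k = 0·50 + 43 = 43.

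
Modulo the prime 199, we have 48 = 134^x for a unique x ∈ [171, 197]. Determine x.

Compute 134^171 mod 199 = 136, then multiply by 134 repeatedly:
  134^171=136  134^172=115  134^173=87  134^174=116  134^175=22
  134^176=162  134^177=17  134^178=89  134^179=185  134^180=114
  134^181=152  134^182=70  134^183=27  134^184=36  134^185=48
Found 48 at exponent 185.

185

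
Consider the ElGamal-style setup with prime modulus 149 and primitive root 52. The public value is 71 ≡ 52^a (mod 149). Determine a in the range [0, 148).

125

Baby-step giant-step with m = ceil(sqrt(148)) = 13.
Baby table (52^j mod 149 for j=0..12):
  0:1  1:52  2:22  3:101  4:37  5:136  6:69  7:12
  8:28  9:115  10:20  11:146  12:142
Giant step factor: 52^(-13) ≡ 79 (mod 149).
Scan 71·79^i mod 149 for i = 0, 1, …:
  i=0: 71   i=1: 96   i=2: 134   i=3: 7
  i=4: 106   i=5: 30   i=6: 135   i=7: 86
  i=8: 89   i=9: 28
Match at i=9, j=8: a = 9·13 + 8 = 125.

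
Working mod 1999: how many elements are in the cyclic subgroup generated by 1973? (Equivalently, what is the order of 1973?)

The order of 1973 must divide p − 1 = 1998 = 2 · 3^3 · 37.
Divisors: 1, 2, 3, 6, 9, 18, 27, 37, 54, 74, 111, 222, 333, 666, 999, 1998.
Check each in increasing order: 1973^1 ≡ 1973;  1973^2 ≡ 676;  1973^3 ≡ 415;  1973^6 ≡ 311;  1973^9 ≡ 1129;  1973^18 ≡ 1278;  1973^27 ≡ 1583;  1973^37 ≡ 1372;  1973^54 ≡ 1142;  1973^74 ≡ 1325;  1973^111 ≡ 809;  1973^222 ≡ 808;  1973^333 ≡ 1998;  1973^666 ≡ 1.
Smallest exponent giving 1 is 666.

666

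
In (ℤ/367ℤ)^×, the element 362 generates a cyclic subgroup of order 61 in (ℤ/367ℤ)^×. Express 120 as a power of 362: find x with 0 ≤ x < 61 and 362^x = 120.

45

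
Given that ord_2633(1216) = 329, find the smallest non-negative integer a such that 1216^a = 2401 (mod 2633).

Baby-step giant-step with m = ceil(sqrt(329)) = 19.
Baby table (1216^j mod 2633 for j=0..18):
  0:1  1:1216  2:1543  3:1592  4:617  5:2500  6:1518  7:155
  8:1537  9:2195  10:1891  11:847  12:449  13:953  14:328  15:1265
  16:568  17:842  18:2268
Giant step factor: 1216^(-19) ≡ 44 (mod 2633).
Scan 2401·44^i mod 2633 for i = 0, 1, …:
  i=0: 2401   i=1: 324   i=2: 1091   i=3: 610
  i=4: 510   i=5: 1376   i=6: 2618   i=7: 1973
  i=8: 2556   i=9: 1878   i=10: 1009   i=11: 2268
Match at i=11, j=18: a = 11·19 + 18 = 227.

227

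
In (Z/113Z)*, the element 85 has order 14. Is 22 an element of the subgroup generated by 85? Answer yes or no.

⟨85⟩ has order 14; its elements mod 113 are {1, 4, 7, 16, 28, 30, 49, 64, 83, 85, 97, 106, 109, 112}.
22 is not in this set.

no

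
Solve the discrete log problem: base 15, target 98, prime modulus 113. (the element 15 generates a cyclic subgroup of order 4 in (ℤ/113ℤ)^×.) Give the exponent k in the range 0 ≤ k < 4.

3

Successive powers of 15 modulo 113:
  15^0=1  15^1=15  15^2=112  15^3=98
So 15^3 ≡ 98 (mod 113), giving k = 3.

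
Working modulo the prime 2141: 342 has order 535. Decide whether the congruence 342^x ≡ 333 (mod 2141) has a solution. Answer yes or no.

333 ∈ ⟨342⟩ iff 333^535 ≡ 1 (mod 2141), since |⟨342⟩| = 535.
333^535 mod 2141 = 1722.
Since 1722 ≠ 1, 333 does not lie in the subgroup.

no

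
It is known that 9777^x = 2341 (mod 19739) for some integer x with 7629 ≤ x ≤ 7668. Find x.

Compute 9777^7629 mod 19739 = 7515, then multiply by 9777 repeatedly:
  9777^7629=7515  9777^7630=5597  9777^7631=5361  9777^7632=7452  9777^7633=1555
  9777^7634=4205  9777^7635=15687  9777^7636=19508  9777^7637=11498  9777^7638=2341
Found 2341 at exponent 7638.

7638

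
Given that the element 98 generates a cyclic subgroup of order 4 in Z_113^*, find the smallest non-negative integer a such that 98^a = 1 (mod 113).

Successive powers of 98 modulo 113:
  98^0=1
So 98^0 ≡ 1 (mod 113), giving a = 0.

0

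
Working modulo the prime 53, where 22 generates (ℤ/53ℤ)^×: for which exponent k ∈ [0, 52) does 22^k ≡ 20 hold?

7

Baby-step giant-step with m = ceil(sqrt(52)) = 8.
Baby table (22^j mod 53 for j=0..7):
  0:1  1:22  2:7  3:48  4:49  5:18  6:25  7:20
Giant step factor: 22^(-8) ≡ 10 (mod 53).
Scan 20·10^i mod 53 for i = 0, 1, …:
  i=0: 20
Match at i=0, j=7: k = 0·8 + 7 = 7.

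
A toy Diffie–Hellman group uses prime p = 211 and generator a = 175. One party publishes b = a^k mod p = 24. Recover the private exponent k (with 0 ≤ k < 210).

22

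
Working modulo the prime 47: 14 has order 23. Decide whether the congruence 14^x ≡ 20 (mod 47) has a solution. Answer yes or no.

no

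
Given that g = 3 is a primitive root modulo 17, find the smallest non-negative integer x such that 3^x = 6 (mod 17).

Successive powers of 3 modulo 17:
  3^0=1  3^1=3  3^2=9  3^3=10  3^4=13  3^5=5
  3^6=15  3^7=11  3^8=16  3^9=14  3^10=8  3^11=7
  3^12=4  3^13=12  3^14=2  3^15=6
So 3^15 ≡ 6 (mod 17), giving x = 15.

15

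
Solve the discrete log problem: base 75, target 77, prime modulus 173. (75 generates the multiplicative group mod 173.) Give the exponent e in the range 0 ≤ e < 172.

142

Baby-step giant-step with m = ceil(sqrt(172)) = 14.
Baby table (75^j mod 173 for j=0..13):
  0:1  1:75  2:89  3:101  4:136  5:166  6:167  7:69
  8:158  9:86  10:49  11:42  12:36  13:105
Giant step factor: 75^(-14) ≡ 25 (mod 173).
Scan 77·25^i mod 173 for i = 0, 1, …:
  i=0: 77   i=1: 22   i=2: 31   i=3: 83
  i=4: 172   i=5: 148   i=6: 67   i=7: 118
  i=8: 9   i=9: 52   i=10: 89
Match at i=10, j=2: e = 10·14 + 2 = 142.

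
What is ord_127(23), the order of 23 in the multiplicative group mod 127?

The order of 23 must divide p − 1 = 126 = 2 · 3^2 · 7.
Divisors: 1, 2, 3, 6, 7, 9, 14, 18, 21, 42, 63, 126.
Check each in increasing order: 23^1 ≡ 23;  23^2 ≡ 21;  23^3 ≡ 102;  23^6 ≡ 117;  23^7 ≡ 24;  23^9 ≡ 123;  23^14 ≡ 68;  23^18 ≡ 16;  23^21 ≡ 108;  23^42 ≡ 107;  23^63 ≡ 126;  23^126 ≡ 1.
Smallest exponent giving 1 is 126.

126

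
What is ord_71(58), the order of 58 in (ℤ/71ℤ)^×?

35

The order of 58 must divide p − 1 = 70 = 2 · 5 · 7.
Divisors: 1, 2, 5, 7, 10, 14, 35, 70.
Check each in increasing order: 58^1 ≡ 58;  58^2 ≡ 27;  58^5 ≡ 37;  58^7 ≡ 5;  58^10 ≡ 20;  58^14 ≡ 25;  58^35 ≡ 1.
Smallest exponent giving 1 is 35.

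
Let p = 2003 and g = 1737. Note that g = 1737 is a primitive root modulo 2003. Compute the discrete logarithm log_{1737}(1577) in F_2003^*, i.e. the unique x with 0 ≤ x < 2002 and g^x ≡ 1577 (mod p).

Baby-step giant-step with m = ceil(sqrt(2002)) = 45.
Baby table (1737^j mod 2003 for j=0..44):
  0:1  1:1737  2:651  3:1095  4:1168  5:1780  6:1231  7:1046
  8:181  9:1929  10:1657  11:1901  12:1093  13:1700  14:478  15:1044
  16:713  17:627  18:1470  19:1568  20:1539  21:1241  22:389  23:682
  24:861  25:1319  26:1674  27:1385  28:142  29:285  30:304  31:1259
  32:1610  33:382  34:541  35:310  36:1666  37:1510  38:943  39:1540
  40:975  41:1040  42:1777  43:26  44:1096
Giant step factor: 1737^(-45) ≡ 926 (mod 2003).
Scan 1577·926^i mod 2003 for i = 0, 1, …:
  i=0: 1577   i=1: 115   i=2: 331   i=3: 47
  i=4: 1459   i=5: 1012   i=6: 1711   i=7: 13
  i=8: 20   i=9: 493     …   i=31: 211
  i=32: 1095
Match at i=32, j=3: x = 32·45 + 3 = 1443.

1443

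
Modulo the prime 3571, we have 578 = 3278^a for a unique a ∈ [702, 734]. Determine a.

Compute 3278^702 mod 3571 = 530, then multiply by 3278 repeatedly:
  3278^702=530  3278^703=1834  3278^704=1859  3278^705=1676  3278^706=1730
  3278^707=192  3278^708=880  3278^709=2843  3278^710=2615  3278^711=1570
  3278^712=649  3278^713=2677  3278^714=1259  3278^715=2497  3278^716=434
  3278^717=1394  3278^718=2223  3278^719=2154  3278^720=945  3278^721=1653
  3278^722=1327  3278^723=428  3278^724=3152  3278^725=1353  3278^726=3523
  3278^727=3351  3278^728=182  3278^729=239  3278^730=1393  3278^731=2516
  3278^732=2009  3278^733=578
Found 578 at exponent 733.

733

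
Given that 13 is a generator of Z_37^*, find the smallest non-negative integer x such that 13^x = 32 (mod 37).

7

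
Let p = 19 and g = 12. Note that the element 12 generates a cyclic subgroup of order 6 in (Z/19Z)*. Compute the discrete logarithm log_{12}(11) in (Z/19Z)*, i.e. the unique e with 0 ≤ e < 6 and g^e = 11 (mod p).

Successive powers of 12 modulo 19:
  12^0=1  12^1=12  12^2=11
So 12^2 ≡ 11 (mod 19), giving e = 2.

2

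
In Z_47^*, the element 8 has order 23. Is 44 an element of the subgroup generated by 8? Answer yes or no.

no

44 ∈ ⟨8⟩ iff 44^23 ≡ 1 (mod 47), since |⟨8⟩| = 23.
44^23 mod 47 = 46.
Since 46 ≠ 1, 44 does not lie in the subgroup.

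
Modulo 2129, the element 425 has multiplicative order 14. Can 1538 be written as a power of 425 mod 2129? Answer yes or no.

no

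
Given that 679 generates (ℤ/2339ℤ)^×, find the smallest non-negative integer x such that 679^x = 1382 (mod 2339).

1894

Baby-step giant-step with m = ceil(sqrt(2338)) = 49.
Baby table (679^j mod 2339 for j=0..48):
  0:1  1:679  2:258  3:2096  4:1072  5:459  6:574  7:1472
  8:735  9:858  10:171  11:1498  12:2016  13:549  14:870  15:1302
  16:2255  17:1439  18:1718  19:1700  20:1173  21:1207  22:903  23:319
  24:1413  25:437  26:2009  27:474  28:1403  29:664  30:1768  31:565
  32:39  33:752  34:706  35:2218  36:2045  37:1528  38:1335  39:1272
  40:597  41:716  42:1991  43:2286  44:1437  45:360  46:1184  47:1659
  48:1402
Giant step factor: 679^(-49) ≡ 2183 (mod 2339).
Scan 1382·2183^i mod 2339 for i = 0, 1, …:
  i=0: 1382   i=1: 1935   i=2: 2210   i=3: 1412
  i=4: 1933   i=5: 183   i=6: 1859   i=7: 32
  i=8: 2025   i=9: 2204     …   i=37: 1754
  i=38: 39
Match at i=38, j=32: x = 38·49 + 32 = 1894.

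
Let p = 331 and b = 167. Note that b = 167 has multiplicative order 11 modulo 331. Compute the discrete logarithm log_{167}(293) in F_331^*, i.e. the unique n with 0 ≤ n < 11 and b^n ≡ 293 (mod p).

3

Successive powers of 167 modulo 331:
  167^0=1  167^1=167  167^2=85  167^3=293
So 167^3 ≡ 293 (mod 331), giving n = 3.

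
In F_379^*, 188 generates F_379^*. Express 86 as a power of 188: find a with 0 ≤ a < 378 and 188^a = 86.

162

Baby-step giant-step with m = ceil(sqrt(378)) = 20.
Baby table (188^j mod 379 for j=0..19):
  0:1  1:188  2:97  3:44  4:313  5:99  6:41  7:128
  8:187  9:288  10:326  11:269  12:165  13:321  14:87  15:59
  16:101  17:38  18:322  19:275
Giant step factor: 188^(-20) ≡ 362 (mod 379).
Scan 86·362^i mod 379 for i = 0, 1, …:
  i=0: 86   i=1: 54   i=2: 219   i=3: 67
  i=4: 377   i=5: 34   i=6: 180   i=7: 351
  i=8: 97
Match at i=8, j=2: a = 8·20 + 2 = 162.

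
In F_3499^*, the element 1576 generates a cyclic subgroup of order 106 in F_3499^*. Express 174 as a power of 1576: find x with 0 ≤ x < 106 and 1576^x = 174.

101

Baby-step giant-step with m = ceil(sqrt(106)) = 11.
Baby table (1576^j mod 3499 for j=0..10):
  0:1  1:1576  2:2985  3:1704  4:1771  5:2393  6:2945  7:1646
  8:1337  9:714  10:2085
Giant step factor: 1576^(-11) ≡ 3385 (mod 3499).
Scan 174·3385^i mod 3499 for i = 0, 1, …:
  i=0: 174   i=1: 1158   i=2: 950   i=3: 169
  i=4: 1728   i=5: 2451   i=6: 506   i=7: 1799
  i=8: 1355   i=9: 2985
Match at i=9, j=2: x = 9·11 + 2 = 101.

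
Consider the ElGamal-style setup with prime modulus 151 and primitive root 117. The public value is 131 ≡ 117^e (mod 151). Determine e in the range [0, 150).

Baby-step giant-step with m = ceil(sqrt(150)) = 13.
Baby table (117^j mod 151 for j=0..12):
  0:1  1:117  2:99  3:107  4:137  5:23  6:124  7:12
  8:45  9:131  10:76  11:134  12:125
Giant step factor: 117^(-13) ≡ 48 (mod 151).
Scan 131·48^i mod 151 for i = 0, 1, …:
  i=0: 131
Match at i=0, j=9: e = 0·13 + 9 = 9.

9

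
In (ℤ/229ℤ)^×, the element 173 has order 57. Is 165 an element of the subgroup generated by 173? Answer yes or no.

yes

165 ∈ ⟨173⟩ iff 165^57 ≡ 1 (mod 229), since |⟨173⟩| = 57.
165^57 mod 229 = 1.
Since 1 = 1, 165 lies in the subgroup.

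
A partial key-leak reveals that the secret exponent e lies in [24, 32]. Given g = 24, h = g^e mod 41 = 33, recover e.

26

Compute 24^24 mod 41 = 37, then multiply by 24 repeatedly:
  24^24=37  24^25=27  24^26=33
Found 33 at exponent 26.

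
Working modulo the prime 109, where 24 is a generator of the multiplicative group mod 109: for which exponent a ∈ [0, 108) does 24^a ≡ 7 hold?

Baby-step giant-step with m = ceil(sqrt(108)) = 11.
Baby table (24^j mod 109 for j=0..10):
  0:1  1:24  2:31  3:90  4:89  5:65  6:34  7:53
  8:73  9:8  10:83
Giant step factor: 24^(-11) ≡ 40 (mod 109).
Scan 7·40^i mod 109 for i = 0, 1, …:
  i=0: 7   i=1: 62   i=2: 82   i=3: 10
  i=4: 73
Match at i=4, j=8: a = 4·11 + 8 = 52.

52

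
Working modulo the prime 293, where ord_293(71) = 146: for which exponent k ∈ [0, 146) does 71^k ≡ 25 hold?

83

Baby-step giant-step with m = ceil(sqrt(146)) = 13.
Baby table (71^j mod 293 for j=0..12):
  0:1  1:71  2:60  3:158  4:84  5:104  6:59  7:87
  8:24  9:239  10:268  11:276  12:258
Giant step factor: 71^(-13) ≡ 160 (mod 293).
Scan 25·160^i mod 293 for i = 0, 1, …:
  i=0: 25   i=1: 191   i=2: 88   i=3: 16
  i=4: 216   i=5: 279   i=6: 104
Match at i=6, j=5: k = 6·13 + 5 = 83.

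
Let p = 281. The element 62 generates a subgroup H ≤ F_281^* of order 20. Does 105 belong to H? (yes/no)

no

⟨62⟩ has order 20; its elements mod 281 are {1, 7, 40, 49, 53, 62, 68, 86, 90, 128, 153, 191, 195, 213, 219, 228, 232, 241, 274, 280}.
105 is not in this set.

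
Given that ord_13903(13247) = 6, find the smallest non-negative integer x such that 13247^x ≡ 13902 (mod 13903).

3

Successive powers of 13247 modulo 13903:
  13247^0=1  13247^1=13247  13247^2=13246  13247^3=13902
So 13247^3 ≡ 13902 (mod 13903), giving x = 3.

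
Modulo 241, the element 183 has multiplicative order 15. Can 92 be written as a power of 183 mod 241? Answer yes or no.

no

⟨183⟩ has order 15; its elements mod 241 are {1, 15, 24, 54, 87, 91, 94, 98, 100, 119, 160, 183, 205, 225, 231}.
92 is not in this set.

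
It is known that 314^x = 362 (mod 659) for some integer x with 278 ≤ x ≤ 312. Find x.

305

Compute 314^278 mod 659 = 537, then multiply by 314 repeatedly:
  314^278=537  314^279=573  314^280=15  314^281=97  314^282=144
  314^283=404  314^284=328  314^285=188  314^286=381  314^287=355
  314^288=99  314^289=113  314^290=555  314^291=294  314^292=56
  314^293=450  314^294=274  314^295=366  314^296=258  314^297=614
  314^298=368  314^299=227  314^300=106  314^301=334  314^302=95
  314^303=175  314^304=253  314^305=362
Found 362 at exponent 305.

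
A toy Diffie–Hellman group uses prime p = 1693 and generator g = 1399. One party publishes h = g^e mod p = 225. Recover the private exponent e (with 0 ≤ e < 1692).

78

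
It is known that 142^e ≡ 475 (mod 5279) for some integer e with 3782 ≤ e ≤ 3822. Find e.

Compute 142^3782 mod 5279 = 6, then multiply by 142 repeatedly:
  142^3782=6  142^3783=852  142^3784=4846  142^3785=1862  142^3786=454
  142^3787=1120  142^3788=670  142^3789=118  142^3790=919  142^3791=3802
  142^3792=1426  142^3793=1890  142^3794=4430  142^3795=859  142^3796=561
  142^3797=477  142^3798=4386  142^3799=5169  142^3800=217  142^3801=4419
  142^3802=4576  142^3803=475
Found 475 at exponent 3803.

3803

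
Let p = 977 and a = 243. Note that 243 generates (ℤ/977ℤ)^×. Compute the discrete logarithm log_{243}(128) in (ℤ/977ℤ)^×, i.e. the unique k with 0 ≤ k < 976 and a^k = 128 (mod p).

70

Baby-step giant-step with m = ceil(sqrt(976)) = 32.
Baby table (243^j mod 977 for j=0..31):
  0:1  1:243  2:429  3:685  4:365  5:765  6:265  7:890
  8:353  9:780  10:2  11:486  12:858  13:393  14:730  15:553
  16:530  17:803  18:706  19:583  20:4  21:972  22:739  23:786
  24:483  25:129  26:83  27:629  28:435  29:189  30:8  31:967
Giant step factor: 243^(-32) ≡ 938 (mod 977).
Scan 128·938^i mod 977 for i = 0, 1, …:
  i=0: 128   i=1: 870   i=2: 265
Match at i=2, j=6: k = 2·32 + 6 = 70.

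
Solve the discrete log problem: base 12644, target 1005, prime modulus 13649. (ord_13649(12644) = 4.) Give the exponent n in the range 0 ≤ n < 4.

3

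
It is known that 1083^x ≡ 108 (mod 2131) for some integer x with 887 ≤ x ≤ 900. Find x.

Compute 1083^887 mod 2131 = 1055, then multiply by 1083 repeatedly:
  1083^887=1055  1083^888=349  1083^889=780  1083^890=864  1083^891=203
  1083^892=356  1083^893=1968  1083^894=344  1083^895=1758  1083^896=931
  1083^897=310  1083^898=1163  1083^899=108
Found 108 at exponent 899.

899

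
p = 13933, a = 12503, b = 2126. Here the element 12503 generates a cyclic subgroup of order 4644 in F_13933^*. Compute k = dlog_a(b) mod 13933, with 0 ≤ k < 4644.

1202

Baby-step giant-step with m = ceil(sqrt(4644)) = 69.
Baby table (12503^j mod 13933 for j=0..68):
  0:1  1:12503  2:10682  3:9241  4:7787  5:10990  6:724  7:9655
  8:953  9:2644  10:8856  11:1017  12:8655  13:9787  14:7255  15:5435
  16:2564  17:11792  18:10303  19:7824  20:13812  21:5834  22:3247  23:10412
  24:5217  25:7778  26:9927  27:2117  28:10084  29:535  30:1265  31:2340
  32:11653  33:78  34:13857  35:11149  36:10215  37:8267  38:7307  39:740
  40:708  41:4669  42:11170  43:8051  44:9661  45:6306  46:11004  47:8570
  48:5940  49:4930  50:198  51:9453  52:11153  53:4495  54:9196  55:2472
  56:4022  57:2869  58:7565  59:7991  60:11863  61:6304  62:13864  63:1139
  64:1391  65:3289  66:6084  67:8005  68:5776
Giant step factor: 12503^(-69) ≡ 1932 (mod 13933).
Scan 2126·1932^i mod 13933 for i = 0, 1, …:
  i=0: 2126   i=1: 11130   i=2: 4541   i=3: 9355
  i=4: 2759   i=5: 7982   i=6: 11326   i=7: 7022
  i=8: 9695   i=9: 4788     …   i=16: 5748
  i=17: 535
Match at i=17, j=29: k = 17·69 + 29 = 1202.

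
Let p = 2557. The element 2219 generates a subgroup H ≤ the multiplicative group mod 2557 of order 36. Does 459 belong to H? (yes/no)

459 ∈ ⟨2219⟩ iff 459^36 ≡ 1 (mod 2557), since |⟨2219⟩| = 36.
459^36 mod 2557 = 1.
Since 1 = 1, 459 lies in the subgroup.

yes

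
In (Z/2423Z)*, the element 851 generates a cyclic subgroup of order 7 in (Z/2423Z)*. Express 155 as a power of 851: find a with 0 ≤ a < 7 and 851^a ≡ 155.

Successive powers of 851 modulo 2423:
  851^0=1  851^1=851  851^2=2147  851^3=155
So 851^3 ≡ 155 (mod 2423), giving a = 3.

3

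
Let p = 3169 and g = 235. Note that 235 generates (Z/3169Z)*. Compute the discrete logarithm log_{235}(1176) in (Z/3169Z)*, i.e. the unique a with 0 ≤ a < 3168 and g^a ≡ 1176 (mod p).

1360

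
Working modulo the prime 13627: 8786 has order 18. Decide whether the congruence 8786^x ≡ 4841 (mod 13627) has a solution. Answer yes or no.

⟨8786⟩ has order 18; its elements mod 13627 are {1, 3159, 3224, 3225, 4317, 4469, 4841, 5221, 5247, 8380, 8406, 8786, 9158, 9310, 10402, 10403, 10468, 13626}.
4841 is in this set.

yes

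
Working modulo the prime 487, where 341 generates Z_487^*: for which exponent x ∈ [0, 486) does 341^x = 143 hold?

Baby-step giant-step with m = ceil(sqrt(486)) = 23.
Baby table (341^j mod 487 for j=0..22):
  0:1  1:341  2:375  3:281  4:369  5:183  6:67  7:445
  8:288  9:321  10:373  11:86  12:106  13:108  14:303  15:79
  16:154  17:405  18:284  19:418  20:334  21:423  22:91
Giant step factor: 341^(-23) ≡ 455 (mod 487).
Scan 143·455^i mod 487 for i = 0, 1, …:
  i=0: 143   i=1: 294   i=2: 332   i=3: 90
  i=4: 42   i=5: 117   i=6: 152   i=7: 6
  i=8: 295   i=9: 300     …   i=13: 20
  i=14: 334
Match at i=14, j=20: x = 14·23 + 20 = 342.

342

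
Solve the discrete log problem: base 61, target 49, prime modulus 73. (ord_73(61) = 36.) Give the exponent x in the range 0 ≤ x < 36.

Successive powers of 61 modulo 73:
  61^0=1  61^1=61  61^2=71  61^3=24  61^4=4  61^5=25
  61^6=65  61^7=23  61^8=16  61^9=27  61^10=41  61^11=19
  61^12=64  61^13=35  61^14=18  61^15=3  61^16=37  61^17=67
  61^18=72  61^19=12  61^20=2  61^21=49
So 61^21 ≡ 49 (mod 73), giving x = 21.

21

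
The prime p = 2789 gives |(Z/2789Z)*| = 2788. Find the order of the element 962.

2788

The order of 962 must divide p − 1 = 2788 = 2^2 · 17 · 41.
Divisors: 1, 2, 4, 17, 34, 41, 68, 82, 164, 697, 1394, 2788.
Check each in increasing order: 962^1 ≡ 962;  962^2 ≡ 2285;  962^4 ≡ 217;  962^17 ≡ 11;  962^34 ≡ 121;  962^41 ≡ 1519;  962^68 ≡ 696;  962^82 ≡ 858;  962^164 ≡ 2657;  962^697 ≡ 2622;  962^1394 ≡ 2788;  962^2788 ≡ 1.
Smallest exponent giving 1 is 2788.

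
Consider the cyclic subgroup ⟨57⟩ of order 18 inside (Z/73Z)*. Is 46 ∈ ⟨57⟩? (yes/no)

no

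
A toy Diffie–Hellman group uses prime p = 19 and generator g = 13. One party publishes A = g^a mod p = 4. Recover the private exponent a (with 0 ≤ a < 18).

4

Successive powers of 13 modulo 19:
  13^0=1  13^1=13  13^2=17  13^3=12  13^4=4
So 13^4 ≡ 4 (mod 19), giving a = 4.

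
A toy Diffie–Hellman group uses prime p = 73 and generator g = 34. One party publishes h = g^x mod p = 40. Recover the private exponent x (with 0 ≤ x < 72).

Baby-step giant-step with m = ceil(sqrt(72)) = 9.
Baby table (34^j mod 73 for j=0..8):
  0:1  1:34  2:61  3:30  4:71  5:5  6:24  7:13
  8:4
Giant step factor: 34^(-9) ≡ 51 (mod 73).
Scan 40·51^i mod 73 for i = 0, 1, …:
  i=0: 40   i=1: 69   i=2: 15   i=3: 35
  i=4: 33   i=5: 4
Match at i=5, j=8: x = 5·9 + 8 = 53.

53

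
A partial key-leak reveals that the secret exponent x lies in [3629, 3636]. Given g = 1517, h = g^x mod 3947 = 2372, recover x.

3631

Compute 1517^3629 mod 3947 = 2448, then multiply by 1517 repeatedly:
  1517^3629=2448  1517^3630=3436  1517^3631=2372
Found 2372 at exponent 3631.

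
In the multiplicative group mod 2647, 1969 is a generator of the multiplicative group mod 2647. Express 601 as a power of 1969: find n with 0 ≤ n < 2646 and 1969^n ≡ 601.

2218

Baby-step giant-step with m = ceil(sqrt(2646)) = 52.
Baby table (1969^j mod 2647 for j=0..51):
  0:1  1:1969  2:1753  3:2616  4:2489  5:1244  6:961  7:2251
  8:1141  9:1973  10:1688  11:1687  12:2365  13:612  14:643  15:801
  16:2204  17:1243  18:1639  19:498  20:1172  21:2131  22:444  23:726
  24:114  25:2118  26:1317  27:1760  28:517  29:1525  30:1027  31:2502
  32:371  33:2574  34:1848  35:1734  36:2263  37:946  38:1833  39:1316
  40:2438  41:1411  42:1556  43:1185  44:1258  45:2057  46:323  47:707
  48:2408  49:575  50:1906  51:2115
Giant step factor: 1969^(-52) ≡ 94 (mod 2647).
Scan 601·94^i mod 2647 for i = 0, 1, …:
  i=0: 601   i=1: 907   i=2: 554   i=3: 1783
  i=4: 841   i=5: 2291   i=6: 947   i=7: 1667
  i=8: 525   i=9: 1704     …   i=41: 1315
  i=42: 1848
Match at i=42, j=34: n = 42·52 + 34 = 2218.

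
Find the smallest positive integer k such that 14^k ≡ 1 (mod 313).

The order of 14 must divide p − 1 = 312 = 2^3 · 3 · 13.
Divisors: 1, 2, 3, 4, 6, 8, 12, 13, 24, 26, 39, 52, 78, 104, 156, 312.
Check each in increasing order: 14^1 ≡ 14;  14^2 ≡ 196;  14^3 ≡ 240;  14^4 ≡ 230;  14^6 ≡ 8;  14^8 ≡ 3;  14^12 ≡ 64;  14^13 ≡ 270;  14^24 ≡ 27;  14^26 ≡ 284;  14^39 ≡ 308;  14^52 ≡ 215;  14^78 ≡ 25;  14^104 ≡ 214;  14^156 ≡ 312;  14^312 ≡ 1.
Smallest exponent giving 1 is 312.

312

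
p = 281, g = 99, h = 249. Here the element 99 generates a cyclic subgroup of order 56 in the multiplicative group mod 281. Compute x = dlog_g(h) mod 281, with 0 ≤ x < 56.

32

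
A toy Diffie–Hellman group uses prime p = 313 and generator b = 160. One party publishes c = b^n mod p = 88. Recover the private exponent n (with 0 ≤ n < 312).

194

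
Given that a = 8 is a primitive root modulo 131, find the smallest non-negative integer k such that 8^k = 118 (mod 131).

71

Baby-step giant-step with m = ceil(sqrt(130)) = 12.
Baby table (8^j mod 131 for j=0..11):
  0:1  1:8  2:64  3:119  4:35  5:18  6:13  7:104
  8:46  9:106  10:62  11:103
Giant step factor: 8^(-12) ≡ 100 (mod 131).
Scan 118·100^i mod 131 for i = 0, 1, …:
  i=0: 118   i=1: 10   i=2: 83   i=3: 47
  i=4: 115   i=5: 103
Match at i=5, j=11: k = 5·12 + 11 = 71.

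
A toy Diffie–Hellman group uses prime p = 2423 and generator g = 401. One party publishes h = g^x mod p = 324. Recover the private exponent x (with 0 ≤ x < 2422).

258

Baby-step giant-step with m = ceil(sqrt(2422)) = 50.
Baby table (401^j mod 2423 for j=0..49):
  0:1  1:401  2:883  3:325  4:1906  5:1061  6:1436  7:1585
  8:759  9:1484  10:1449  11:1952  12:123  13:863  14:1997  15:1207
  16:1830  17:2084  18:2172  19:1115  20:1283  21:807  22:1348  23:219
  24:591  25:1960  26:908  27:658  28:2174  29:1917  30:626  31:1457
  32:314  33:2341  34:1040  35:284  36:3  37:1203  38:226  39:975
  40:872  41:760  42:1885  43:2332  44:2277  45:2029  46:1924  47:1010
  48:369  49:166
Giant step factor: 401^(-50) ≡ 419 (mod 2423).
Scan 324·419^i mod 2423 for i = 0, 1, …:
  i=0: 324   i=1: 68   i=2: 1839   i=3: 27
  i=4: 1621   i=5: 759
Match at i=5, j=8: x = 5·50 + 8 = 258.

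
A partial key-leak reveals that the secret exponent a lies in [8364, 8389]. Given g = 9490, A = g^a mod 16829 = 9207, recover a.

Compute 9490^8364 mod 16829 = 2442, then multiply by 9490 repeatedly:
  9490^8364=2442  9490^8365=1047  9490^8366=6920  9490^8367=4042  9490^8368=5289
  9490^8369=8532  9490^8370=4361  9490^8371=3379  9490^8372=7465  9490^8373=9589
  9490^8374=5207  9490^8375=4486  9490^8376=11599  9490^8377=12850  9490^8378=3566
  9490^8379=15050  9490^8380=13606  9490^8381=8852  9490^8382=11941  9490^8383=10433
  9490^8384=4163  9490^8385=9207
Found 9207 at exponent 8385.

8385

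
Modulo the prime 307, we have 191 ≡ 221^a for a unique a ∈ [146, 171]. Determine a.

158

Compute 221^146 mod 307 = 119, then multiply by 221 repeatedly:
  221^146=119  221^147=204  221^148=262  221^149=186  221^150=275
  221^151=296  221^152=25  221^153=306  221^154=86  221^155=279
  221^156=259  221^157=137  221^158=191
Found 191 at exponent 158.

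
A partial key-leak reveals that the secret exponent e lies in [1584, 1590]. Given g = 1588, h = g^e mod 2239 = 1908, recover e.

1584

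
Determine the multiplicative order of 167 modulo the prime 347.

173

The order of 167 must divide p − 1 = 346 = 2 · 173.
Divisors: 1, 2, 173, 346.
Check each in increasing order: 167^1 ≡ 167;  167^2 ≡ 129;  167^173 ≡ 1.
Smallest exponent giving 1 is 173.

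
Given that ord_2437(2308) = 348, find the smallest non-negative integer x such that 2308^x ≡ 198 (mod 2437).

48

Baby-step giant-step with m = ceil(sqrt(348)) = 19.
Baby table (2308^j mod 2437 for j=0..18):
  0:1  1:2308  2:2019  3:308  4:1697  5:417  6:2258  7:1158
  8:1712  9:919  10:862  11:904  12:360  13:2300  14:614  15:1215
  16:1670  17:1463  18:1359
Giant step factor: 2308^(-19) ≡ 223 (mod 2437).
Scan 198·223^i mod 2437 for i = 0, 1, …:
  i=0: 198   i=1: 288   i=2: 862
Match at i=2, j=10: x = 2·19 + 10 = 48.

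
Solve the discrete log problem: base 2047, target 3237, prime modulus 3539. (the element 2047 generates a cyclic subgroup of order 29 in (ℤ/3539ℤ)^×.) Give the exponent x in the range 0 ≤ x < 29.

Successive powers of 2047 modulo 3539:
  2047^0=1  2047^1=2047  2047^2=33  2047^3=310  2047^4=1089  2047^5=3152
  2047^6=547  2047^7=1385  2047^8=356  2047^9=3237
So 2047^9 ≡ 3237 (mod 3539), giving x = 9.

9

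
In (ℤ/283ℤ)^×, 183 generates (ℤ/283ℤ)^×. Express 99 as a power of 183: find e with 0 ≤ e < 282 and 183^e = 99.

184

Baby-step giant-step with m = ceil(sqrt(282)) = 17.
Baby table (183^j mod 283 for j=0..16):
  0:1  1:183  2:95  3:122  4:252  5:270  6:168  7:180
  8:112  9:120  10:169  11:80  12:207  13:242  14:138  15:67
  16:92
Giant step factor: 183^(-17) ≡ 226 (mod 283).
Scan 99·226^i mod 283 for i = 0, 1, …:
  i=0: 99   i=1: 17   i=2: 163   i=3: 48
  i=4: 94   i=5: 19   i=6: 49   i=7: 37
  i=8: 155   i=9: 221   i=10: 138
Match at i=10, j=14: e = 10·17 + 14 = 184.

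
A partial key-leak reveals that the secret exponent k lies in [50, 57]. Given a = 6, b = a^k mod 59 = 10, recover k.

57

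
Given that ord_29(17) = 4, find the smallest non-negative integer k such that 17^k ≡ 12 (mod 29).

3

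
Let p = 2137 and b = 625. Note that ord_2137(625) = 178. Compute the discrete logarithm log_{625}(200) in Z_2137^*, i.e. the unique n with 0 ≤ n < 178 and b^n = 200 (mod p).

76

Baby-step giant-step with m = ceil(sqrt(178)) = 14.
Baby table (625^j mod 2137 for j=0..13):
  0:1  1:625  2:1691  3:1197  4:175  5:388  6:1019  7:49
  8:707  9:1653  10:954  11:27  12:1916  13:780
Giant step factor: 625^(-14) ≡ 769 (mod 2137).
Scan 200·769^i mod 2137 for i = 0, 1, …:
  i=0: 200   i=1: 2073   i=2: 2072   i=3: 1303
  i=4: 1891   i=5: 1019
Match at i=5, j=6: n = 5·14 + 6 = 76.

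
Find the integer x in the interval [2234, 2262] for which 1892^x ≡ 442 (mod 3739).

Compute 1892^2234 mod 3739 = 1103, then multiply by 1892 repeatedly:
  1892^2234=1103  1892^2235=514  1892^2236=348  1892^2237=352  1892^2238=442
Found 442 at exponent 2238.

2238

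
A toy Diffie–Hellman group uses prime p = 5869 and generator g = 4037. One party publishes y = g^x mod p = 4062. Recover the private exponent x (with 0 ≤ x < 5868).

4759

Baby-step giant-step with m = ceil(sqrt(5868)) = 77.
Baby table (4037^j mod 5869 for j=0..76):
  0:1  1:4037  2:5025  3:2661  4:2187  5:1943  6:2907  7:3428
  8:5603  9:185  10:1482  11:2323  12:5158  13:5503  14:1446  15:3716
  16:328  17:3611  18:4880  19:4196  20:1318  21:3452  22:2718  23:3405
  24:787  25:1990  26:4838  27:4843  28:1552  29:3201  30:4768  31:3965
  32:1942  33:4739  34:4272  35:2942  36:3867  37:5408  38:5285  39:1730
  40:5769  41:1261  42:2234  43:3874  44:4322  45:5246  46:2750  47:3471
  48:3124  49:4976  50:4394  51:2460  52:672  53:1386  54:2125  55:4016
  56:2414  57:2778  58:4996  59:2968  60:3187  61:1071  62:4043  63:5771
  64:3466  65:546  66:3327  67:2827  68:3263  69:2695  70:4458  71:2592
  72:5346  73:1489  74:1237  75:5119  76:654
Giant step factor: 4037^(-77) ≡ 3892 (mod 5869).
Scan 4062·3892^i mod 5869 for i = 0, 1, …:
  i=0: 4062   i=1: 4087   i=2: 1614   i=3: 1858
  i=4: 728   i=5: 4518   i=6: 532   i=7: 4656
  i=8: 3549   i=9: 2951     …   i=60: 467
  i=61: 4043
Match at i=61, j=62: x = 61·77 + 62 = 4759.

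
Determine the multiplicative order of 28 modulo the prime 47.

23

The order of 28 must divide p − 1 = 46 = 2 · 23.
Divisors: 1, 2, 23, 46.
Check each in increasing order: 28^1 ≡ 28;  28^2 ≡ 32;  28^23 ≡ 1.
Smallest exponent giving 1 is 23.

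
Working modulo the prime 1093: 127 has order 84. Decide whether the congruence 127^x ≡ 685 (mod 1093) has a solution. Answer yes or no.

no

685 ∈ ⟨127⟩ iff 685^84 ≡ 1 (mod 1093), since |⟨127⟩| = 84.
685^84 mod 1093 = 380.
Since 380 ≠ 1, 685 does not lie in the subgroup.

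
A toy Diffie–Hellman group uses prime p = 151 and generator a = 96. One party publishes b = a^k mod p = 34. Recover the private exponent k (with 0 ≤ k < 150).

88

Baby-step giant-step with m = ceil(sqrt(150)) = 13.
Baby table (96^j mod 151 for j=0..12):
  0:1  1:96  2:5  3:27  4:25  5:135  6:125  7:71
  8:21  9:53  10:105  11:114  12:72
Giant step factor: 96^(-13) ≡ 111 (mod 151).
Scan 34·111^i mod 151 for i = 0, 1, …:
  i=0: 34   i=1: 150   i=2: 40   i=3: 61
  i=4: 127   i=5: 54   i=6: 105
Match at i=6, j=10: k = 6·13 + 10 = 88.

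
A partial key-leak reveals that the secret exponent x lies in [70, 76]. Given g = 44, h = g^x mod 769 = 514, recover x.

Compute 44^70 mod 769 = 600, then multiply by 44 repeatedly:
  44^70=600  44^71=254  44^72=410  44^73=353  44^74=152
  44^75=536  44^76=514
Found 514 at exponent 76.

76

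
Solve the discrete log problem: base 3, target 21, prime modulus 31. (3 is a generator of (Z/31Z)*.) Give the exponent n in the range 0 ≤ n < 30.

Successive powers of 3 modulo 31:
  3^0=1  3^1=3  3^2=9  3^3=27  3^4=19  3^5=26
  3^6=16  3^7=17  3^8=20  3^9=29  3^10=25  3^11=13
  3^12=8  3^13=24  3^14=10  3^15=30  3^16=28  3^17=22
  3^18=4  3^19=12  3^20=5  3^21=15  3^22=14  3^23=11
  3^24=2  3^25=6  3^26=18  3^27=23  3^28=7  3^29=21
So 3^29 ≡ 21 (mod 31), giving n = 29.

29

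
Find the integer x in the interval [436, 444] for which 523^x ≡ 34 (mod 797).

439

Compute 523^436 mod 797 = 94, then multiply by 523 repeatedly:
  523^436=94  523^437=545  523^438=506  523^439=34
Found 34 at exponent 439.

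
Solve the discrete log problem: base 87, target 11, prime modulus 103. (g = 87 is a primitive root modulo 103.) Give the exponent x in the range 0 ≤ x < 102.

47

Baby-step giant-step with m = ceil(sqrt(102)) = 11.
Baby table (87^j mod 103 for j=0..10):
  0:1  1:87  2:50  3:24  4:28  5:67  6:61  7:54
  8:63  9:22  10:60
Giant step factor: 87^(-11) ≡ 78 (mod 103).
Scan 11·78^i mod 103 for i = 0, 1, …:
  i=0: 11   i=1: 34   i=2: 77   i=3: 32
  i=4: 24
Match at i=4, j=3: x = 4·11 + 3 = 47.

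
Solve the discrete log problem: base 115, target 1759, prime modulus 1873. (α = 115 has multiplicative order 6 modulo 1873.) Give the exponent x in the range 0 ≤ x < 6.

5

Successive powers of 115 modulo 1873:
  115^0=1  115^1=115  115^2=114  115^3=1872  115^4=1758  115^5=1759
So 115^5 ≡ 1759 (mod 1873), giving x = 5.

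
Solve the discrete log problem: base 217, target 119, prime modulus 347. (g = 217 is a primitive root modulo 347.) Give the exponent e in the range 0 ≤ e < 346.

Baby-step giant-step with m = ceil(sqrt(346)) = 19.
Baby table (217^j mod 347 for j=0..18):
  0:1  1:217  2:244  3:204  4:199  5:155  6:323  7:344
  8:43  9:309  10:82  11:97  12:229  13:72  14:9  15:218
  16:114  17:101  18:56
Giant step factor: 217^(-19) ≡ 248 (mod 347).
Scan 119·248^i mod 347 for i = 0, 1, …:
  i=0: 119   i=1: 17   i=2: 52   i=3: 57
  i=4: 256   i=5: 334   i=6: 246   i=7: 283
  i=8: 90   i=9: 112     …   i=15: 7
  i=16: 1
Match at i=16, j=0: e = 16·19 + 0 = 304.

304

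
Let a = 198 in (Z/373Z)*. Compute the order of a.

186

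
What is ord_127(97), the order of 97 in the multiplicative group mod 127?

126

The order of 97 must divide p − 1 = 126 = 2 · 3^2 · 7.
Divisors: 1, 2, 3, 6, 7, 9, 14, 18, 21, 42, 63, 126.
Check each in increasing order: 97^1 ≡ 97;  97^2 ≡ 11;  97^3 ≡ 51;  97^6 ≡ 61;  97^7 ≡ 75;  97^9 ≡ 63;  97^14 ≡ 37;  97^18 ≡ 32;  97^21 ≡ 108;  97^42 ≡ 107;  97^63 ≡ 126;  97^126 ≡ 1.
Smallest exponent giving 1 is 126.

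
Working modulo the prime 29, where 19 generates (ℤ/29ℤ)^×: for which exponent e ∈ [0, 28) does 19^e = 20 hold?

12

Successive powers of 19 modulo 29:
  19^0=1  19^1=19  19^2=13  19^3=15  19^4=24  19^5=21
  19^6=22  19^7=12  19^8=25  19^9=11  19^10=6  19^11=27
  19^12=20
So 19^12 ≡ 20 (mod 29), giving e = 12.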